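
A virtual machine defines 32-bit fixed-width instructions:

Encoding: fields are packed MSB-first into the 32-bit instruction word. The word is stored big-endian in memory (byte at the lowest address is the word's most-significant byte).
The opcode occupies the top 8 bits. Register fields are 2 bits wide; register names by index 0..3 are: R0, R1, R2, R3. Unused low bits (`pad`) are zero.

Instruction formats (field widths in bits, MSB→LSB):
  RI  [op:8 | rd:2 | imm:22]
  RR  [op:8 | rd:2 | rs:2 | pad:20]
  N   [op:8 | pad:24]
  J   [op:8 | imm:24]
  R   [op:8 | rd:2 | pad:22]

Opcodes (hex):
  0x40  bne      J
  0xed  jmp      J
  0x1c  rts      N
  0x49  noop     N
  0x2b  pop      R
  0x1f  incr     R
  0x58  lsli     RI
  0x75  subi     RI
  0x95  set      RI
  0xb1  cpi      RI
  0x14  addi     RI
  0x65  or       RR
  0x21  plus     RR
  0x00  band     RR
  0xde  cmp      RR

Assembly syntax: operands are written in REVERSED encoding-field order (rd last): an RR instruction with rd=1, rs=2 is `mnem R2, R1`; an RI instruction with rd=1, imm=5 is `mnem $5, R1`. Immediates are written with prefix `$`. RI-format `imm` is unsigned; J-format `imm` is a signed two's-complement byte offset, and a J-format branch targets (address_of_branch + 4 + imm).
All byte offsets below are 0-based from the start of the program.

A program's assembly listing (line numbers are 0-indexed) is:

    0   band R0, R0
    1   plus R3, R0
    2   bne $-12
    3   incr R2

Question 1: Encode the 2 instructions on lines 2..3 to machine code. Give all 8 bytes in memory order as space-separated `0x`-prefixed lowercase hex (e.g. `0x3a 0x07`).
0x40 0xff 0xff 0xf4 0x1f 0x80 0x00 0x00

line 2 (bne): pack op=0x40:8|imm=-12:24 = 0x40fffff4; big→ 40 ff ff f4
line 3 (incr): pack op=0x1f:8|rd=2:2|pad=0:22 = 0x1f800000; big→ 1f 80 00 00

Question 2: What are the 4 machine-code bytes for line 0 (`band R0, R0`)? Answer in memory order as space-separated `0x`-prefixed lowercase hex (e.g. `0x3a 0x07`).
0x00 0x00 0x00 0x00

L0: band op=0x0:8|rd=0:2|rs=0:2|pad=0:20 ⇒ 0x00000000 ⇒ big 00 00 00 00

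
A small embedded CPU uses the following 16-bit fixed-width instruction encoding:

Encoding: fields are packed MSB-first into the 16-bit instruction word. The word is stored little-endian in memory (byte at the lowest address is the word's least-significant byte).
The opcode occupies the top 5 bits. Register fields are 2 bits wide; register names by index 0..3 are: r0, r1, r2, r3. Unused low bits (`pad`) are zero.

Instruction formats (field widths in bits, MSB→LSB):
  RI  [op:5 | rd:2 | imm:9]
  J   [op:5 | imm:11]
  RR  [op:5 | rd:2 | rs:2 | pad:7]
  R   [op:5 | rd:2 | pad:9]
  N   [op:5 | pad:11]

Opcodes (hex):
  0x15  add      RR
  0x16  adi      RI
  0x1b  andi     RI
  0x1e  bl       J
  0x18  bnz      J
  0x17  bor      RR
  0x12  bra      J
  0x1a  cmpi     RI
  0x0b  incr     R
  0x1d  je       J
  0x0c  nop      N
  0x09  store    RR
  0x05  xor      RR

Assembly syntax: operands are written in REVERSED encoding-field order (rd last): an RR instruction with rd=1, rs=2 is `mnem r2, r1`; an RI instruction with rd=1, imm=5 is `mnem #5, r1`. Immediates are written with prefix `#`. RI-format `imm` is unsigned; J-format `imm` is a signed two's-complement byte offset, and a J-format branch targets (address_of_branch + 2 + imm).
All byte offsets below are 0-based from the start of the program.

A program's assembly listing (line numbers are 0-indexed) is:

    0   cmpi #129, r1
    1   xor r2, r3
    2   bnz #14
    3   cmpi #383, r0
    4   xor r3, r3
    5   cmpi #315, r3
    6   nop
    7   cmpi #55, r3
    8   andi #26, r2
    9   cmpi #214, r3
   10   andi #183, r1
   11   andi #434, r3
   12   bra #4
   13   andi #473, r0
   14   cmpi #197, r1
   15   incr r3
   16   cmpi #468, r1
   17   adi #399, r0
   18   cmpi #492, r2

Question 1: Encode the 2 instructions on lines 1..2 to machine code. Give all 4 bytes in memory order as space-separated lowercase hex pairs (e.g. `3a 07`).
line 1 (xor): pack op=0x5:5|rd=3:2|rs=2:2|pad=0:7 = 0x2f00; little→ 00 2f
line 2 (bnz): pack op=0x18:5|imm=14:11 = 0xc00e; little→ 0e c0

00 2f 0e c0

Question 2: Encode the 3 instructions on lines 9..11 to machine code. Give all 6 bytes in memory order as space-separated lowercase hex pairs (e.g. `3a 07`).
d6 d6 b7 da b2 df

L9: cmpi op=0x1a:5|rd=3:2|imm=214:9 ⇒ 0xd6d6 ⇒ little d6 d6
L10: andi op=0x1b:5|rd=1:2|imm=183:9 ⇒ 0xdab7 ⇒ little b7 da
L11: andi op=0x1b:5|rd=3:2|imm=434:9 ⇒ 0xdfb2 ⇒ little b2 df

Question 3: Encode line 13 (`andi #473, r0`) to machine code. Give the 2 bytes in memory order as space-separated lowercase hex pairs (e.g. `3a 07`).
L13: andi op=0x1b:5|rd=0:2|imm=473:9 ⇒ 0xd9d9 ⇒ little d9 d9

d9 d9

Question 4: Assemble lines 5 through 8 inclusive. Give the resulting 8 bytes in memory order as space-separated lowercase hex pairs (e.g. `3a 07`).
line 5 (cmpi): pack op=0x1a:5|rd=3:2|imm=315:9 = 0xd73b; little→ 3b d7
line 6 (nop): pack op=0xc:5|pad=0:11 = 0x6000; little→ 00 60
line 7 (cmpi): pack op=0x1a:5|rd=3:2|imm=55:9 = 0xd637; little→ 37 d6
line 8 (andi): pack op=0x1b:5|rd=2:2|imm=26:9 = 0xdc1a; little→ 1a dc

3b d7 00 60 37 d6 1a dc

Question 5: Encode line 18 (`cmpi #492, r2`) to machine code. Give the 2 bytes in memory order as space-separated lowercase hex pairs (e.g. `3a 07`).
ec d5

18. cmpi fields op=0x1a:5|rd=2:2|imm=492:9 → word d5ech → ec d5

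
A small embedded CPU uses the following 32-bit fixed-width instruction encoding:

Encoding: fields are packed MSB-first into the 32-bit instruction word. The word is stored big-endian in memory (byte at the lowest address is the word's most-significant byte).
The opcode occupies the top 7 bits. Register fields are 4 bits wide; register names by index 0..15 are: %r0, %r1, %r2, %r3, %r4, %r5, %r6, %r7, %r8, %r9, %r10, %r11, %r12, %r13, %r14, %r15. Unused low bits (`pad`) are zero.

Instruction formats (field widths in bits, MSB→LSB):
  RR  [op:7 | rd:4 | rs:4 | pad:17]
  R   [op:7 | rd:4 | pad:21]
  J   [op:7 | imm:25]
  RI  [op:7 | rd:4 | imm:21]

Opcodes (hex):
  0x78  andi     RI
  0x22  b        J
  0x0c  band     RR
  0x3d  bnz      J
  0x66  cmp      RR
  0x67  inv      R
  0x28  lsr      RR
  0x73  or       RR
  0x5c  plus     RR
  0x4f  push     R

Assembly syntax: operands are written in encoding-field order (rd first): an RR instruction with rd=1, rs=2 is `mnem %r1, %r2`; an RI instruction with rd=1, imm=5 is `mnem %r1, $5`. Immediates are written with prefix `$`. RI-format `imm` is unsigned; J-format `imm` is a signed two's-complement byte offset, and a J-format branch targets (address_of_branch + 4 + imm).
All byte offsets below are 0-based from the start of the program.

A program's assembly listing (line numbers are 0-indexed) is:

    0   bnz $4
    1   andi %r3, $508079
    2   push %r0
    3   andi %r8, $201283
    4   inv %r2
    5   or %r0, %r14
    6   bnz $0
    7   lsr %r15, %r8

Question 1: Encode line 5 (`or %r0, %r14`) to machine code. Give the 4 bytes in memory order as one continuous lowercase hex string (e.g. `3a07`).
5. or fields op=0x73:7|rd=0:4|rs=14:4|pad=0:17 → word e61c0000h → e6 1c 00 00

e61c0000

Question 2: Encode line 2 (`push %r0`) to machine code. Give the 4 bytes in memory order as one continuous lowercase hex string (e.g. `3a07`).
2. push fields op=0x4f:7|rd=0:4|pad=0:21 → word 9e000000h → 9e 00 00 00

9e000000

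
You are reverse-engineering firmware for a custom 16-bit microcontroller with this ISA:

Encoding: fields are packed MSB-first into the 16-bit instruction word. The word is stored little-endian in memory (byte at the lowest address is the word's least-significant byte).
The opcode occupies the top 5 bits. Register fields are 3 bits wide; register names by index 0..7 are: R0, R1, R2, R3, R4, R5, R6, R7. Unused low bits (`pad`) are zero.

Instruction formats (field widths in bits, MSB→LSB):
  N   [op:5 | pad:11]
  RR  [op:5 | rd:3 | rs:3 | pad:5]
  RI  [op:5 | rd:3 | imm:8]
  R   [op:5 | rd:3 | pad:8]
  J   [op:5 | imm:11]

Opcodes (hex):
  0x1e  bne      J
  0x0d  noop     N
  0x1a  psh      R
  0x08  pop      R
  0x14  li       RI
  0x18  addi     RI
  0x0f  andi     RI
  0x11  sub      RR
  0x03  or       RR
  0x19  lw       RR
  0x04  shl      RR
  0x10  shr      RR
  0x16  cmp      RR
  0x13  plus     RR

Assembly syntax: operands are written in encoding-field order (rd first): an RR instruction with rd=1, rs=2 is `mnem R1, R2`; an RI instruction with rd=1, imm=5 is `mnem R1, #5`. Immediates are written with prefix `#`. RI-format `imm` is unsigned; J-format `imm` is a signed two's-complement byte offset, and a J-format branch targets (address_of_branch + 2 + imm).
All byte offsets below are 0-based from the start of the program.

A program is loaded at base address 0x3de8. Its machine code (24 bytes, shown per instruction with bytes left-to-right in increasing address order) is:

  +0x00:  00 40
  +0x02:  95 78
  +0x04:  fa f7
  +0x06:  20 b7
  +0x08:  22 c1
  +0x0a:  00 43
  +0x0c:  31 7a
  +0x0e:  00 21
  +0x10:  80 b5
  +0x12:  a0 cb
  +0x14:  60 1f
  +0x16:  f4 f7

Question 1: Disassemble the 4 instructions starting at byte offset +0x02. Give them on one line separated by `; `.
andi R0, #149; bne #-6; cmp R7, R1; addi R1, #34

+0x02: 95 78 ⇒ word 0x7895 (little)
  op=0x7895>>11=0xf ⇒ andi (RI)
  rd: (w>>8)&0x7=0x0 → R0
  imm: (w>>0)&0xff=0x95 → #149
+0x04: fa f7 ⇒ word 0xf7fa (little)
  op=0xf7fa>>11=0x1e ⇒ bne (J)
  imm: (w>>0)&0x7ff=0x7fa (s11→-6) → #-6
+0x06: 20 b7 ⇒ word 0xb720 (little)
  op=0xb720>>11=0x16 ⇒ cmp (RR)
  rd: (w>>8)&0x7=0x7 → R7
  rs: (w>>5)&0x7=0x1 → R1
+0x08: 22 c1 ⇒ word 0xc122 (little)
  op=0xc122>>11=0x18 ⇒ addi (RI)
  rd: (w>>8)&0x7=0x1 → R1
  imm: (w>>0)&0xff=0x22 → #34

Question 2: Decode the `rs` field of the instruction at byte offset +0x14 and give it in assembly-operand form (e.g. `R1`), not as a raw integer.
R3

@+14  little-endian(60 1f) = 0x1f60
  opcode bits[15:11]=0x3: or/RR
  rd: (w>>8)&0x7=0x7 → R7
  rs: (w>>5)&0x7=0x3 → R3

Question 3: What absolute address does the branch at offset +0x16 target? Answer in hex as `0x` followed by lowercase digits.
off 0x16: read f4 f7 as little → 0xf7f4
  top 5b → 0x1e → bne [J]
  [10:0] imm=2036 (s11→-12) = #-12
  target = base 0x3de8 + off 0x16 + 2 + imm -12 = 0x3df4

0x3df4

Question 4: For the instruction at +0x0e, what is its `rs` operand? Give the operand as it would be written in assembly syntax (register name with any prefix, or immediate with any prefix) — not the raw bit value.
off 0x0e: read 00 21 as little → 0x2100
  op=0x2100>>11=0x4 ⇒ shl (RR)
  [10:8] rd=1 = R1
  [7:5] rs=0 = R0

R0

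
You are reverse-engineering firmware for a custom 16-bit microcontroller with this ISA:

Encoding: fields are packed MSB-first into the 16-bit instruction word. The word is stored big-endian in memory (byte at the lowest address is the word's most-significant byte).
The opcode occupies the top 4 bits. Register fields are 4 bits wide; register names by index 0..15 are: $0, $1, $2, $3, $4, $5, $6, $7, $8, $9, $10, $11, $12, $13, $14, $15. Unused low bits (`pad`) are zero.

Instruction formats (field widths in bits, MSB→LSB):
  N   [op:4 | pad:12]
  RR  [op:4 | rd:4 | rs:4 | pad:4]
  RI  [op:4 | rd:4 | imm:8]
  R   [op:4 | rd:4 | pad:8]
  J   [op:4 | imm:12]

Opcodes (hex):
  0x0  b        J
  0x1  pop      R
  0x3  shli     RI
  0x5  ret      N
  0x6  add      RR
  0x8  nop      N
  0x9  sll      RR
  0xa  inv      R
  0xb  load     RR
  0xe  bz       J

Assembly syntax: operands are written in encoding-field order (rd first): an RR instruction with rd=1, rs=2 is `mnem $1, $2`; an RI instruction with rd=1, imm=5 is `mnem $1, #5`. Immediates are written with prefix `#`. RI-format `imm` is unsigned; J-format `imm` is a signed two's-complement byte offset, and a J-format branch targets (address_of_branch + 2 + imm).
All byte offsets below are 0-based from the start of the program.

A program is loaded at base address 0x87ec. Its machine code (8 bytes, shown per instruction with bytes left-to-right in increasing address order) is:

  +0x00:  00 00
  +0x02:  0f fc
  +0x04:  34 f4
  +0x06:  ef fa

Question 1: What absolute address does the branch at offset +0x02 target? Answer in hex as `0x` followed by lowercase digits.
off 0x02: read 0f fc as big → 0x0ffc
  op=0x0ffc>>12=0x0 ⇒ b (J)
  imm: (w>>0)&0xfff=0xffc (s12→-4) → #-4
  target = base 0x87ec + off 0x02 + 2 + imm -4 = 0x87ec

0x87ec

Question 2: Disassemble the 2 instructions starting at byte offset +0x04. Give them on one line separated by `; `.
off 0x04: read 34 f4 as big → 0x34f4
  op=0x34f4>>12=0x3 ⇒ shli (RI)
  rd@[11:8]=0x4 ⇒ $4
  imm@[7:0]=0xf4 ⇒ #244
off 0x06: read ef fa as big → 0xeffa
  op=0xeffa>>12=0xe ⇒ bz (J)
  imm@[11:0]=0xffa (s12→-6) ⇒ #-6

shli $4, #244; bz #-6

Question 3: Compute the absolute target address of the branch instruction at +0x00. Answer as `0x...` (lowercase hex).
[00] 00 00 → 0x0000
  op=0x0000>>12=0x0 ⇒ b (J)
  imm@[11:0]=0x0 ⇒ #0
  target = base 0x87ec + off 0x00 + 2 + imm 0 = 0x87ee

0x87ee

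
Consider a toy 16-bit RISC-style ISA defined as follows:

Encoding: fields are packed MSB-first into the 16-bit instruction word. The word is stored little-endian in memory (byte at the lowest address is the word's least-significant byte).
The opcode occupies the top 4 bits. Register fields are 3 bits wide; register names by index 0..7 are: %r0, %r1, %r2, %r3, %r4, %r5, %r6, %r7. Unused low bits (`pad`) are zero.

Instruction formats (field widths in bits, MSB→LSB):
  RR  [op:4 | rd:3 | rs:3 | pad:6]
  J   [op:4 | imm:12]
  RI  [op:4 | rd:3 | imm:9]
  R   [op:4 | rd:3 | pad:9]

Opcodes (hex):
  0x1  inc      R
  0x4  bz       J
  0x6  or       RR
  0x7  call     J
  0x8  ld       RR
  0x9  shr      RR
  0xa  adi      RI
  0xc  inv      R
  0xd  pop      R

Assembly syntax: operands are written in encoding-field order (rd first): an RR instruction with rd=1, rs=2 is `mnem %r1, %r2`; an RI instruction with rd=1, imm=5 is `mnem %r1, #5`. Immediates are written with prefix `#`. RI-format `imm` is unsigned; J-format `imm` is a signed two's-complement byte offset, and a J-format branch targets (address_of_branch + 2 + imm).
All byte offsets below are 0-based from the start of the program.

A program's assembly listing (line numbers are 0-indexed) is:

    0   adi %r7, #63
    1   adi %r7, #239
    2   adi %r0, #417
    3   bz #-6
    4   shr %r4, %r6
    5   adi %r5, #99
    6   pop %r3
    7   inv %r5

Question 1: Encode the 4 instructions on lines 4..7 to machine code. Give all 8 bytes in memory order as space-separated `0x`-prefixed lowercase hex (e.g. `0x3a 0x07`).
line 4 (shr): pack op=0x9:4|rd=4:3|rs=6:3|pad=0:6 = 0x9980; little→ 80 99
line 5 (adi): pack op=0xa:4|rd=5:3|imm=99:9 = 0xaa63; little→ 63 aa
line 6 (pop): pack op=0xd:4|rd=3:3|pad=0:9 = 0xd600; little→ 00 d6
line 7 (inv): pack op=0xc:4|rd=5:3|pad=0:9 = 0xca00; little→ 00 ca

0x80 0x99 0x63 0xaa 0x00 0xd6 0x00 0xca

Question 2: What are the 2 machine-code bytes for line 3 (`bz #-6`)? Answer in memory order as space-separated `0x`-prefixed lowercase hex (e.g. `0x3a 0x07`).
0xfa 0x4f

L3: bz op=0x4:4|imm=-6:12 ⇒ 0x4ffa ⇒ little fa 4f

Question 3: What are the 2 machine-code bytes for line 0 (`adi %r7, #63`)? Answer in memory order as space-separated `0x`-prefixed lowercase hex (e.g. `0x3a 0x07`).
0x3f 0xae

0. adi fields op=0xa:4|rd=7:3|imm=63:9 → word ae3fh → 3f ae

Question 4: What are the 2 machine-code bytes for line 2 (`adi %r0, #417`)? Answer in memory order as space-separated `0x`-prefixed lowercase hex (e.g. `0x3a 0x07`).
2. adi fields op=0xa:4|rd=0:3|imm=417:9 → word a1a1h → a1 a1

0xa1 0xa1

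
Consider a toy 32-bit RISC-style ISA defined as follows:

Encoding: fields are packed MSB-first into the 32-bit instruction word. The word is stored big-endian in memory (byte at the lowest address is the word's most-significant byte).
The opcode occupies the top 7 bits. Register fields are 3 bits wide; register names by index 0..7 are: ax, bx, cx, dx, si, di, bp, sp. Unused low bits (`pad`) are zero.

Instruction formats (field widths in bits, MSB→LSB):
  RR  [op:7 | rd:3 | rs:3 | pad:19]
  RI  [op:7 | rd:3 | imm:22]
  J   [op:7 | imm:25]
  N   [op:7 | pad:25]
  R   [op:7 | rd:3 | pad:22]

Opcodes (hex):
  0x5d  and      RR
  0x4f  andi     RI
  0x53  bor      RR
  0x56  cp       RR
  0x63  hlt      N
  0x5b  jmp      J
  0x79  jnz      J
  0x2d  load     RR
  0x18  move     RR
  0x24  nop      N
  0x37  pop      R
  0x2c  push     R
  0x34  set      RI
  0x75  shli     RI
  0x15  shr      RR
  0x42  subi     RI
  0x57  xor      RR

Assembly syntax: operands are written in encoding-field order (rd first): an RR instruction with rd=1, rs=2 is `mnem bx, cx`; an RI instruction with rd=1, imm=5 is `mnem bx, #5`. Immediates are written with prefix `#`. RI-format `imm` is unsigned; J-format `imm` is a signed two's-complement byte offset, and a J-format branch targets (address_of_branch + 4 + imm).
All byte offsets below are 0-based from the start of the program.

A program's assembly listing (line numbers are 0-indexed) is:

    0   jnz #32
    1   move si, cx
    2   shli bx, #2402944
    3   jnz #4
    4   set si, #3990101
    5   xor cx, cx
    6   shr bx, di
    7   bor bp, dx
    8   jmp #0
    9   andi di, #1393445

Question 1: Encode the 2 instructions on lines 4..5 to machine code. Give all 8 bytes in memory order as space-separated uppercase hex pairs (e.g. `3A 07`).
line 4 (set): pack op=0x34:7|rd=4:3|imm=3990101:22 = 0x693ce255; big→ 69 3c e2 55
line 5 (xor): pack op=0x57:7|rd=2:3|rs=2:3|pad=0:19 = 0xae900000; big→ ae 90 00 00

69 3C E2 55 AE 90 00 00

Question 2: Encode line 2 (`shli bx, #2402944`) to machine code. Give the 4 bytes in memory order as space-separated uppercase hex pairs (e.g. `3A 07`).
2. shli fields op=0x75:7|rd=1:3|imm=2402944:22 → word ea64aa80h → ea 64 aa 80

EA 64 AA 80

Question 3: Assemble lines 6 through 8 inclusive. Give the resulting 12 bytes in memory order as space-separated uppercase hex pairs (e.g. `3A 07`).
2A 68 00 00 A7 98 00 00 B6 00 00 00

L6: shr op=0x15:7|rd=1:3|rs=5:3|pad=0:19 ⇒ 0x2a680000 ⇒ big 2a 68 00 00
L7: bor op=0x53:7|rd=6:3|rs=3:3|pad=0:19 ⇒ 0xa7980000 ⇒ big a7 98 00 00
L8: jmp op=0x5b:7|imm=0:25 ⇒ 0xb6000000 ⇒ big b6 00 00 00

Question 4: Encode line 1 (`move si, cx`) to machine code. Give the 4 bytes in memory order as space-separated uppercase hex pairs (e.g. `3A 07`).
line 1 (move): pack op=0x18:7|rd=4:3|rs=2:3|pad=0:19 = 0x31100000; big→ 31 10 00 00

31 10 00 00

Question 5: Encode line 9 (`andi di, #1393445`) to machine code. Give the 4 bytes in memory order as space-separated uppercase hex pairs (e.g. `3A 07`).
9. andi fields op=0x4f:7|rd=5:3|imm=1393445:22 → word 9f554325h → 9f 55 43 25

9F 55 43 25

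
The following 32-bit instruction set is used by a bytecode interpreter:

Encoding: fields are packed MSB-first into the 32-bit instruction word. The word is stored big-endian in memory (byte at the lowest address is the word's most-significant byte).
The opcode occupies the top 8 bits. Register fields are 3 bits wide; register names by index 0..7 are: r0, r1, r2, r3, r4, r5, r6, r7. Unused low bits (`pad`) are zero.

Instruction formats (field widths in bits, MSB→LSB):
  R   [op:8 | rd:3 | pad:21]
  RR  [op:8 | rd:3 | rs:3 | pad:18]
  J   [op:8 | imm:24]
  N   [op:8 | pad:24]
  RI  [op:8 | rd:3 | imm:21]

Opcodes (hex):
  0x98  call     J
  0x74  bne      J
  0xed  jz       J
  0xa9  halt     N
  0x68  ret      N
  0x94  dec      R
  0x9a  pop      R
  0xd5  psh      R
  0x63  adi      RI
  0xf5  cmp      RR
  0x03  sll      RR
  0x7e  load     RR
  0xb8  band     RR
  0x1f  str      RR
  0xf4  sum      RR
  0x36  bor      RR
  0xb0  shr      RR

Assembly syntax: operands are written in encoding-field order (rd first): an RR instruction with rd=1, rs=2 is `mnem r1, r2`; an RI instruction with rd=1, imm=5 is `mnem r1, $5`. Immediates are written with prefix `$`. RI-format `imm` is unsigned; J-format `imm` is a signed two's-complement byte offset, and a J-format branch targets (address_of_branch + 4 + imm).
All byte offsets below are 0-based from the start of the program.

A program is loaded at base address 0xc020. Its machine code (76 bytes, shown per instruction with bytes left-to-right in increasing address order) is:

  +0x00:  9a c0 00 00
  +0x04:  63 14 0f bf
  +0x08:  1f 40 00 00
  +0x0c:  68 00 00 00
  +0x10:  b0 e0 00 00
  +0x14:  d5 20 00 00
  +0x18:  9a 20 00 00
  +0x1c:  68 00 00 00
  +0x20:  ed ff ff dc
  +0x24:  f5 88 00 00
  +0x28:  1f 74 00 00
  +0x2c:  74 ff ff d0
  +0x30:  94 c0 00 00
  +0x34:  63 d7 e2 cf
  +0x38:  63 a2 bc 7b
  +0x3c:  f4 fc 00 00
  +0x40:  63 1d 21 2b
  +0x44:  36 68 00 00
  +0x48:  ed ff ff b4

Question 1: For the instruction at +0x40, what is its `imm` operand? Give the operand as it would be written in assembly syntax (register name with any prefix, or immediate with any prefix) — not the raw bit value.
+0x40: 63 1d 21 2b ⇒ word 0x631d212b (big)
  opcode bits[31:24]=0x63: adi/RI
  [23:21] rd=0 = r0
  [20:0] imm=1909035 = $1909035

$1909035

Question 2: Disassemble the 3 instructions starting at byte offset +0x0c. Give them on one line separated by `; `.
ret; shr r7, r0; psh r1

off 0x0c: read 68 00 00 00 as big → 0x68000000
  top 8b → 0x68 → ret [N]
off 0x10: read b0 e0 00 00 as big → 0xb0e00000
  top 8b → 0xb0 → shr [RR]
  rd: (w>>21)&0x7=0x7 → r7
  rs: (w>>18)&0x7=0x0 → r0
off 0x14: read d5 20 00 00 as big → 0xd5200000
  top 8b → 0xd5 → psh [R]
  rd: (w>>21)&0x7=0x1 → r1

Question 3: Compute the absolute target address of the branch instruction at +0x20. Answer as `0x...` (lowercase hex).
0xc020

+0x20: ed ff ff dc ⇒ word 0xedffffdc (big)
  op=0xedffffdc>>24=0xed ⇒ jz (J)
  imm@[23:0]=0xffffdc (s24→-36) ⇒ $-36
  target = base 0xc020 + off 0x20 + 4 + imm -36 = 0xc020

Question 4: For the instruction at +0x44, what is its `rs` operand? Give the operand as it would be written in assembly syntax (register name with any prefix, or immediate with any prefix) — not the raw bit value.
[44] 36 68 00 00 → 0x36680000
  top 8b → 0x36 → bor [RR]
  [23:21] rd=3 = r3
  [20:18] rs=2 = r2

r2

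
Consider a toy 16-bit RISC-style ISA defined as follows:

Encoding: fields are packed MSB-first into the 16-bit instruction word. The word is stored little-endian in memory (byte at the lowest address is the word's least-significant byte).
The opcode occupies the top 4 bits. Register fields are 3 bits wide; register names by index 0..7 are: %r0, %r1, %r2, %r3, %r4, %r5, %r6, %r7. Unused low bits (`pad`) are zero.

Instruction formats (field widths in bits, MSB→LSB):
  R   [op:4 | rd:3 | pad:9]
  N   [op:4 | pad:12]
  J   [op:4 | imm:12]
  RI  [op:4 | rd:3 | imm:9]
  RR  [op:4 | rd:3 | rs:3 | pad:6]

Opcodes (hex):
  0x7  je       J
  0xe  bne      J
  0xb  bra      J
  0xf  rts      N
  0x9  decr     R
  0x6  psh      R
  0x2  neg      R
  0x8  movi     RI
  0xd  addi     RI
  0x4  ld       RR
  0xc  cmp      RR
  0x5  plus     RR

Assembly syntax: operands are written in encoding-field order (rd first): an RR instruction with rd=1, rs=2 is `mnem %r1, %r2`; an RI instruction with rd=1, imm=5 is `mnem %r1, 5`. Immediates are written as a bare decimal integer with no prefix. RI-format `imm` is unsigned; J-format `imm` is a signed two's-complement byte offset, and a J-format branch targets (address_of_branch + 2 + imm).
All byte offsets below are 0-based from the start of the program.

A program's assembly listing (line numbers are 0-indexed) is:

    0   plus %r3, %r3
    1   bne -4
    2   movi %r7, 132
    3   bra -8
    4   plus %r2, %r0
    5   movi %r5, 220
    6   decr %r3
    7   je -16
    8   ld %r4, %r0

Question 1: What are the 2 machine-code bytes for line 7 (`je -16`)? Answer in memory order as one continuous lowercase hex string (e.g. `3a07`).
L7: je op=0x7:4|imm=-16:12 ⇒ 0x7ff0 ⇒ little f0 7f

f07f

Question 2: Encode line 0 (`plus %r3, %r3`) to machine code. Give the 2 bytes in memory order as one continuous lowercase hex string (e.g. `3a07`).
line 0 (plus): pack op=0x5:4|rd=3:3|rs=3:3|pad=0:6 = 0x56c0; little→ c0 56

c056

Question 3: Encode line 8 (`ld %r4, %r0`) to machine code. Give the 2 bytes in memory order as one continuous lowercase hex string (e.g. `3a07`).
line 8 (ld): pack op=0x4:4|rd=4:3|rs=0:3|pad=0:6 = 0x4800; little→ 00 48

0048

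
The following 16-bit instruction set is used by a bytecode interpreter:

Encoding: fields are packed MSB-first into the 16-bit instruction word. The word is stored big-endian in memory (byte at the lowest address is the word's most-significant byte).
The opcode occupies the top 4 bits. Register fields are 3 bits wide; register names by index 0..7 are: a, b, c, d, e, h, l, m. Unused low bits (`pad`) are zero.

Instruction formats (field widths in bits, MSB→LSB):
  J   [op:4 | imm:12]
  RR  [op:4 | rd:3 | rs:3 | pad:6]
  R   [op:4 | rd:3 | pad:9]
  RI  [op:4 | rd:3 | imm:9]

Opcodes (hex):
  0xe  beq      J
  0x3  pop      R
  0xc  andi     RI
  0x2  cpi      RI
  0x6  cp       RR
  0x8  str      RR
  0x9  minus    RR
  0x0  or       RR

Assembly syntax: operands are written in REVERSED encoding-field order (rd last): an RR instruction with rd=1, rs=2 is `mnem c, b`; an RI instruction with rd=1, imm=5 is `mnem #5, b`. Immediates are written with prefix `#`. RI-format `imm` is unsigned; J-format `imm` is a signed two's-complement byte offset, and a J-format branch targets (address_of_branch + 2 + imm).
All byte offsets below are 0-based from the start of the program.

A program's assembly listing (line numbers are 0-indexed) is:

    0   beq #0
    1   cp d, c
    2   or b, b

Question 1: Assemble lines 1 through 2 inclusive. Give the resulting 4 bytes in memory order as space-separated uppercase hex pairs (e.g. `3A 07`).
64 C0 02 40

line 1 (cp): pack op=0x6:4|rd=2:3|rs=3:3|pad=0:6 = 0x64c0; big→ 64 c0
line 2 (or): pack op=0x0:4|rd=1:3|rs=1:3|pad=0:6 = 0x0240; big→ 02 40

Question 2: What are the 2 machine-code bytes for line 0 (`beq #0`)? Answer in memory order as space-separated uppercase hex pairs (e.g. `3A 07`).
line 0 (beq): pack op=0xe:4|imm=0:12 = 0xe000; big→ e0 00

E0 00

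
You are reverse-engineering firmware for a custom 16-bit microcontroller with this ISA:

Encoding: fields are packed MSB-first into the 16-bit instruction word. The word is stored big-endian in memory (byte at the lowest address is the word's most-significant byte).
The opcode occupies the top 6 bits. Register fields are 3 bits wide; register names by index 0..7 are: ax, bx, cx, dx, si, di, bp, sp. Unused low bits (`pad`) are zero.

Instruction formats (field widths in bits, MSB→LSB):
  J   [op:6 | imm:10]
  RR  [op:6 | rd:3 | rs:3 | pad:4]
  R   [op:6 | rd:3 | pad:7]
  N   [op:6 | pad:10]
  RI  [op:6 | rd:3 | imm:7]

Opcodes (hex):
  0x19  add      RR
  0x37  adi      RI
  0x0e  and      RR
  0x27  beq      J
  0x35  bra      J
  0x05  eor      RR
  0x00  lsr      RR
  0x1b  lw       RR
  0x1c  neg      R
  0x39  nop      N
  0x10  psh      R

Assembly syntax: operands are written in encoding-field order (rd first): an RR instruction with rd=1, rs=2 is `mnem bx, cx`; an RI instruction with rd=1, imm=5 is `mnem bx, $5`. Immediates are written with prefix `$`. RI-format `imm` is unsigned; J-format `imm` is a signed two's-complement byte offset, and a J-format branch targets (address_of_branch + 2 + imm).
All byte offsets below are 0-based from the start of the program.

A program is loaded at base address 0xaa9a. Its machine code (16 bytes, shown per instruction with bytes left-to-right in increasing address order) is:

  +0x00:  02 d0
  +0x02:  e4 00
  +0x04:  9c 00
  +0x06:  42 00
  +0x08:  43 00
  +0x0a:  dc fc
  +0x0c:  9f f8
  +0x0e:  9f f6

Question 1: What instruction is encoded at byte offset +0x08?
psh bp

+0x08: 43 00 ⇒ word 0x4300 (big)
  top 6b → 0x10 → psh [R]
  [9:7] rd=6 = bp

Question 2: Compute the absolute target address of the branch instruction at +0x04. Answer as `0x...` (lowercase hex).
0xaaa0

[04] 9c 00 → 0x9c00
  top 6b → 0x27 → beq [J]
  [9:0] imm=0 = $0
  target = base 0xaa9a + off 0x04 + 2 + imm 0 = 0xaaa0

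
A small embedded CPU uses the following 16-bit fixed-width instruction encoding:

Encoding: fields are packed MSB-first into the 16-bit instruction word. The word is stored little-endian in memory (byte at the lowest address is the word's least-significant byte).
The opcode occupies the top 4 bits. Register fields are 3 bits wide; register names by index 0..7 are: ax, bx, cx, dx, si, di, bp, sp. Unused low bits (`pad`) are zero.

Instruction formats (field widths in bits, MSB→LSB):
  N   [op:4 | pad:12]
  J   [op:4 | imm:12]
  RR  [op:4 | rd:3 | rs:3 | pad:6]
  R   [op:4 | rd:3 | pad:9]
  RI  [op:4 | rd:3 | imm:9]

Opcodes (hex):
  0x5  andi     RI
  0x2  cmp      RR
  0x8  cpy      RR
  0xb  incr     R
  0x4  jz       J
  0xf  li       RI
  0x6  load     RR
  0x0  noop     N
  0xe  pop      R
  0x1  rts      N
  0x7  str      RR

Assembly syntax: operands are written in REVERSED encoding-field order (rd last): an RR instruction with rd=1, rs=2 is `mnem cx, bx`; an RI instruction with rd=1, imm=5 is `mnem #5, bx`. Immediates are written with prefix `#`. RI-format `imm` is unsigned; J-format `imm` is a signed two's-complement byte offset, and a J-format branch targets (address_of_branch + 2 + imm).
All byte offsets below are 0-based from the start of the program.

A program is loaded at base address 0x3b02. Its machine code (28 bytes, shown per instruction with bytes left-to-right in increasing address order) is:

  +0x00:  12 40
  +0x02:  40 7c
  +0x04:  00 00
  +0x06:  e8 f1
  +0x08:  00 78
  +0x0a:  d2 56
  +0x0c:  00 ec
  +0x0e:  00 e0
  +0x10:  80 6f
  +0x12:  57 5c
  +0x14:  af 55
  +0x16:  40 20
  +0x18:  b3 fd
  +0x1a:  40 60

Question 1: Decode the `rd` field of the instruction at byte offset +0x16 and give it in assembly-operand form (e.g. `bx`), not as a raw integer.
ax

+0x16: 40 20 ⇒ word 0x2040 (little)
  op=0x2040>>12=0x2 ⇒ cmp (RR)
  rd: (w>>9)&0x7=0x0 → ax
  rs: (w>>6)&0x7=0x1 → bx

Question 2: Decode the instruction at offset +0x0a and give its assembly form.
andi #210, dx

@+0a  little-endian(d2 56) = 0x56d2
  opcode bits[15:12]=0x5: andi/RI
  [11:9] rd=3 = dx
  [8:0] imm=210 = #210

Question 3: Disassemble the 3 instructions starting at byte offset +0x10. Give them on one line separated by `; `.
[10] 80 6f → 0x6f80
  op=0x6f80>>12=0x6 ⇒ load (RR)
  [11:9] rd=7 = sp
  [8:6] rs=6 = bp
[12] 57 5c → 0x5c57
  op=0x5c57>>12=0x5 ⇒ andi (RI)
  [11:9] rd=6 = bp
  [8:0] imm=87 = #87
[14] af 55 → 0x55af
  op=0x55af>>12=0x5 ⇒ andi (RI)
  [11:9] rd=2 = cx
  [8:0] imm=431 = #431

load bp, sp; andi #87, bp; andi #431, cx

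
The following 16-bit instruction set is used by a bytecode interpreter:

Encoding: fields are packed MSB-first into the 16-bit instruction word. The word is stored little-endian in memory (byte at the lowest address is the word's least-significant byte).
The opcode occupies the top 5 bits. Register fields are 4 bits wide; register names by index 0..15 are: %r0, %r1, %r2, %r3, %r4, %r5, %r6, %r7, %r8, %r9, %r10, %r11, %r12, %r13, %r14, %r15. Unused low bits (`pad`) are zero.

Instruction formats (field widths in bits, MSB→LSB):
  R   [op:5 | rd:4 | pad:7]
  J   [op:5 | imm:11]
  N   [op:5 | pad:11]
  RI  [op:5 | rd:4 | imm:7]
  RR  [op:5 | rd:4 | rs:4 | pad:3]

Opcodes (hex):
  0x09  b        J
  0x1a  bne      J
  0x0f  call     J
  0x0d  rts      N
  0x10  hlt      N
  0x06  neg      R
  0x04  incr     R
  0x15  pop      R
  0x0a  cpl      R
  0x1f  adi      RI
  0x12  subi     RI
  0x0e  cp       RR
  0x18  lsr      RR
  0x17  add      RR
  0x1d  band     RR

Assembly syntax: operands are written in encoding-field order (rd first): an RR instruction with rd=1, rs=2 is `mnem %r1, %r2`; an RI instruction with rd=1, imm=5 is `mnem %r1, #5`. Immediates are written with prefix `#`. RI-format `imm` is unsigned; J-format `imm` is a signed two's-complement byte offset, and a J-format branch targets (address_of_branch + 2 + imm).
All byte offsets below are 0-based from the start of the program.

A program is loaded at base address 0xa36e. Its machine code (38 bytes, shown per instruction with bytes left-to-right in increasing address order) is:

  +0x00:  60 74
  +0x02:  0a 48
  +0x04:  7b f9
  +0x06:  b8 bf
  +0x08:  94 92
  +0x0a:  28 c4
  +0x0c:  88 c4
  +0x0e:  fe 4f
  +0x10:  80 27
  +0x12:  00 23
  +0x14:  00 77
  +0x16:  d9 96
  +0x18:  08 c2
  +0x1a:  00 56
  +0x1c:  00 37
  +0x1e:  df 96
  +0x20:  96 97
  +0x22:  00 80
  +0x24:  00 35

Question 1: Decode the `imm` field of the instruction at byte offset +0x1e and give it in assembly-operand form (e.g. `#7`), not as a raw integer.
+0x1e: df 96 ⇒ word 0x96df (little)
  op=0x96df>>11=0x12 ⇒ subi (RI)
  rd@[10:7]=0xd ⇒ %r13
  imm@[6:0]=0x5f ⇒ #95

#95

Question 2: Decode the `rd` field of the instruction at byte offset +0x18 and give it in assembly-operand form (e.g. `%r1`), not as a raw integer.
+0x18: 08 c2 ⇒ word 0xc208 (little)
  top 5b → 0x18 → lsr [RR]
  rd: (w>>7)&0xf=0x4 → %r4
  rs: (w>>3)&0xf=0x1 → %r1

%r4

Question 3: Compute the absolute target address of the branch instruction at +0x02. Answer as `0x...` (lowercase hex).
0xa37c

off 0x02: read 0a 48 as little → 0x480a
  op=0x480a>>11=0x9 ⇒ b (J)
  [10:0] imm=10 = #10
  target = base 0xa36e + off 0x02 + 2 + imm 10 = 0xa37c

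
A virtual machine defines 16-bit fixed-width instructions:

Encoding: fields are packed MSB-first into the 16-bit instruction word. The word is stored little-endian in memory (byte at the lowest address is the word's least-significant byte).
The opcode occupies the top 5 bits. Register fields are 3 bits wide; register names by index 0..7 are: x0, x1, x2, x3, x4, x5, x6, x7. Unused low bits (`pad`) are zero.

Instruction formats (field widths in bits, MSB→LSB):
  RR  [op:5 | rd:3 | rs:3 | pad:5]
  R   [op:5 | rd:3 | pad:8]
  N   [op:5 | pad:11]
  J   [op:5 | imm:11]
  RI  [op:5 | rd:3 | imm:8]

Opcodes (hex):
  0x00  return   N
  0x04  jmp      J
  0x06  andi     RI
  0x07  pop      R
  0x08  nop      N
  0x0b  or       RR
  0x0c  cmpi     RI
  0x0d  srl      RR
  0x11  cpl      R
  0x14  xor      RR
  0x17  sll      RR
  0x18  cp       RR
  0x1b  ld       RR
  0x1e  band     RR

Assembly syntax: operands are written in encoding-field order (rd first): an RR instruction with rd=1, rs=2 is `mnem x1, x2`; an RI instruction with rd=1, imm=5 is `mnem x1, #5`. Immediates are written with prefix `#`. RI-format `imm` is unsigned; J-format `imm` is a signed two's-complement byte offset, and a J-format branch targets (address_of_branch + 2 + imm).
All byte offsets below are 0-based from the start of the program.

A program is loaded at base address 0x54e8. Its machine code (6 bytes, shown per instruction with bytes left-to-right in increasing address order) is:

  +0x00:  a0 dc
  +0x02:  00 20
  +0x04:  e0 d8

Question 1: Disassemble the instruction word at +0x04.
[04] e0 d8 → 0xd8e0
  opcode bits[15:11]=0x1b: ld/RR
  rd: (w>>8)&0x7=0x0 → x0
  rs: (w>>5)&0x7=0x7 → x7

ld x0, x7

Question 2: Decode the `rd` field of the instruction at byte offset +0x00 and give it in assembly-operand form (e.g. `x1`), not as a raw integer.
x4

[00] a0 dc → 0xdca0
  top 5b → 0x1b → ld [RR]
  rd@[10:8]=0x4 ⇒ x4
  rs@[7:5]=0x5 ⇒ x5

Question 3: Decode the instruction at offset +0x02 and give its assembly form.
+0x02: 00 20 ⇒ word 0x2000 (little)
  top 5b → 0x4 → jmp [J]
  imm@[10:0]=0x0 ⇒ #0

jmp #0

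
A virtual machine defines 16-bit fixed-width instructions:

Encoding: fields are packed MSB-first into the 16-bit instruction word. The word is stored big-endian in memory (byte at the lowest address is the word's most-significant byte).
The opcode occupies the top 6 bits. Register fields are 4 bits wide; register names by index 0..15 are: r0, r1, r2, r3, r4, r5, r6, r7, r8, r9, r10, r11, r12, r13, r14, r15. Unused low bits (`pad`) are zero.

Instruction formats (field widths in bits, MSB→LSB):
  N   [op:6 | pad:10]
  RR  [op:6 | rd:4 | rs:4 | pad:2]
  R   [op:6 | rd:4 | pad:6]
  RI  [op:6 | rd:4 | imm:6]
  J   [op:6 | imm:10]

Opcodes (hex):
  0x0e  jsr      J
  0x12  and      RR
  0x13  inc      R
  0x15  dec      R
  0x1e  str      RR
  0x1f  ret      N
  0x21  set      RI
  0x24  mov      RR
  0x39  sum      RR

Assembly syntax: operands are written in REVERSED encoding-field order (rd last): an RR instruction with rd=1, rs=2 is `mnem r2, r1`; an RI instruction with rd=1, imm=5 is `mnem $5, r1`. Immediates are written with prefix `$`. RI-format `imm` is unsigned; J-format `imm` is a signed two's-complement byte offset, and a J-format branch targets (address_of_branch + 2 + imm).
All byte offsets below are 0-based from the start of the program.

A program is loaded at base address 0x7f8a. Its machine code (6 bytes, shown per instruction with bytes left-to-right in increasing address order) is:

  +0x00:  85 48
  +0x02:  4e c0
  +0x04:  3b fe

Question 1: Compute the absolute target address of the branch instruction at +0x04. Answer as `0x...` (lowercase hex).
@+04  big-endian(3b fe) = 0x3bfe
  op=0x3bfe>>10=0xe ⇒ jsr (J)
  imm@[9:0]=0x3fe (s10→-2) ⇒ $-2
  target = base 0x7f8a + off 0x04 + 2 + imm -2 = 0x7f8e

0x7f8e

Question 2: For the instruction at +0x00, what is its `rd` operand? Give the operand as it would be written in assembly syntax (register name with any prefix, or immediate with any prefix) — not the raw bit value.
r5

[00] 85 48 → 0x8548
  top 6b → 0x21 → set [RI]
  rd@[9:6]=0x5 ⇒ r5
  imm@[5:0]=0x8 ⇒ $8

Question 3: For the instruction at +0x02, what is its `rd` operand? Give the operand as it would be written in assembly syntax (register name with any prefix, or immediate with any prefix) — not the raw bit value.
r11

+0x02: 4e c0 ⇒ word 0x4ec0 (big)
  opcode bits[15:10]=0x13: inc/R
  rd@[9:6]=0xb ⇒ r11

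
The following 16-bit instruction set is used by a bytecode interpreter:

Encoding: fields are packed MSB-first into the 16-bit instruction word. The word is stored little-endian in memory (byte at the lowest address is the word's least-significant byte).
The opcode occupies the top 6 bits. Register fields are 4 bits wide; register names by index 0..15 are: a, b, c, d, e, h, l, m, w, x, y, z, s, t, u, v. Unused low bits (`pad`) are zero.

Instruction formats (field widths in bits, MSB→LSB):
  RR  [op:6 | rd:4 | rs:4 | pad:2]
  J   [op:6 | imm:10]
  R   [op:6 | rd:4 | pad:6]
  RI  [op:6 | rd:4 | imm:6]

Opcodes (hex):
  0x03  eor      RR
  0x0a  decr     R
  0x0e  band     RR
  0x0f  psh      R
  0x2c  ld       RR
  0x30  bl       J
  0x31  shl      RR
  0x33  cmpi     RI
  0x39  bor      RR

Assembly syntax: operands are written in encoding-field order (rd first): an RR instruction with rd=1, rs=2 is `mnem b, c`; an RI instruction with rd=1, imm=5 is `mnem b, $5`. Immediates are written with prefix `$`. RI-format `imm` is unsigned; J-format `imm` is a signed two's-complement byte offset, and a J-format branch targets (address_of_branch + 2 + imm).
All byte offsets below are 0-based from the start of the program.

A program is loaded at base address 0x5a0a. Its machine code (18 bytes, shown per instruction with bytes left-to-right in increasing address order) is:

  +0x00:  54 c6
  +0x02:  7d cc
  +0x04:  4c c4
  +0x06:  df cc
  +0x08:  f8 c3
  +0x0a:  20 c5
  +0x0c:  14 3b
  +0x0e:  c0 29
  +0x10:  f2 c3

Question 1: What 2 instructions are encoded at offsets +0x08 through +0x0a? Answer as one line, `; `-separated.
bl $-8; shl e, w

+0x08: f8 c3 ⇒ word 0xc3f8 (little)
  op=0xc3f8>>10=0x30 ⇒ bl (J)
  imm: (w>>0)&0x3ff=0x3f8 (s10→-8) → $-8
+0x0a: 20 c5 ⇒ word 0xc520 (little)
  op=0xc520>>10=0x31 ⇒ shl (RR)
  rd: (w>>6)&0xf=0x4 → e
  rs: (w>>2)&0xf=0x8 → w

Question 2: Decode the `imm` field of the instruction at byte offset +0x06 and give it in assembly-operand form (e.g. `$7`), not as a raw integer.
@+06  little-endian(df cc) = 0xccdf
  opcode bits[15:10]=0x33: cmpi/RI
  rd@[9:6]=0x3 ⇒ d
  imm@[5:0]=0x1f ⇒ $31

$31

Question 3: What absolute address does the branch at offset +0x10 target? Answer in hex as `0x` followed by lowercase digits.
off 0x10: read f2 c3 as little → 0xc3f2
  top 6b → 0x30 → bl [J]
  imm@[9:0]=0x3f2 (s10→-14) ⇒ $-14
  target = base 0x5a0a + off 0x10 + 2 + imm -14 = 0x5a0e

0x5a0e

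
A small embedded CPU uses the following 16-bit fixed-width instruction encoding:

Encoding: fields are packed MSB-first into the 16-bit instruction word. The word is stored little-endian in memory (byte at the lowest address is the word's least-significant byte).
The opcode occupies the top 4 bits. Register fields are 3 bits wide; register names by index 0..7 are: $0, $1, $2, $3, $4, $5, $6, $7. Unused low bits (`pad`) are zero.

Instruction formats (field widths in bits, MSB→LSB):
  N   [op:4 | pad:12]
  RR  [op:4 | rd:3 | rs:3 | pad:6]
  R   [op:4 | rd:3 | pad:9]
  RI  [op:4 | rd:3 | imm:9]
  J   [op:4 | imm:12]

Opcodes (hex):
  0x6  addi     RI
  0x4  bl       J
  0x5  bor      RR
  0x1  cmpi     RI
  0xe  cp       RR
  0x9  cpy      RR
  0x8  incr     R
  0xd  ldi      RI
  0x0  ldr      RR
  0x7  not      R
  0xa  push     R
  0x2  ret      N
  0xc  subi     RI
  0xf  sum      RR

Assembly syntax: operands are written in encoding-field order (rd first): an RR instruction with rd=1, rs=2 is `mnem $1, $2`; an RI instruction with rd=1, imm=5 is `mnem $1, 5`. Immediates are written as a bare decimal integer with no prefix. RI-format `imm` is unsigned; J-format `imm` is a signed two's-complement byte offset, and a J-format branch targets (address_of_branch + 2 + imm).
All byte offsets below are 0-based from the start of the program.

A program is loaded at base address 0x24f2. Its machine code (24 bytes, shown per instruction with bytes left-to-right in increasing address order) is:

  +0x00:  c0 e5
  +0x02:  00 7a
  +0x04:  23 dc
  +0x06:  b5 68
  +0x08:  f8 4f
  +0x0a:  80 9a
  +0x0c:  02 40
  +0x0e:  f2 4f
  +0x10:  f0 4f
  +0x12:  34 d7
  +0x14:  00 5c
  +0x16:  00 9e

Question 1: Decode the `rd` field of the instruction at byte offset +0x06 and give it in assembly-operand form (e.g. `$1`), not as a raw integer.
$4

off 0x06: read b5 68 as little → 0x68b5
  top 4b → 0x6 → addi [RI]
  rd@[11:9]=0x4 ⇒ $4
  imm@[8:0]=0xb5 ⇒ 181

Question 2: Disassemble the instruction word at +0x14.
bor $6, $0

@+14  little-endian(00 5c) = 0x5c00
  top 4b → 0x5 → bor [RR]
  rd: (w>>9)&0x7=0x6 → $6
  rs: (w>>6)&0x7=0x0 → $0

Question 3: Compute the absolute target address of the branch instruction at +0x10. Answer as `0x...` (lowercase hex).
off 0x10: read f0 4f as little → 0x4ff0
  op=0x4ff0>>12=0x4 ⇒ bl (J)
  imm: (w>>0)&0xfff=0xff0 (s12→-16) → -16
  target = base 0x24f2 + off 0x10 + 2 + imm -16 = 0x24f4

0x24f4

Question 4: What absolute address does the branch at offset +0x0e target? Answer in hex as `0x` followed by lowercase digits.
0x24f4

+0x0e: f2 4f ⇒ word 0x4ff2 (little)
  top 4b → 0x4 → bl [J]
  imm: (w>>0)&0xfff=0xff2 (s12→-14) → -14
  target = base 0x24f2 + off 0x0e + 2 + imm -14 = 0x24f4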